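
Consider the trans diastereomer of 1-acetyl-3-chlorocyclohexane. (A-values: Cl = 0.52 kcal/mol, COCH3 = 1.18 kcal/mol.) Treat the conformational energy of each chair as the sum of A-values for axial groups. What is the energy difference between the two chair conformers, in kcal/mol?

0.66 kcal/mol

C1 and C3 have the same parity, so for the trans isomer the two substituents are one axial and one equatorial in each chair.
Chair I (chloro axial, acetyl equatorial): E = 0.52 kcal/mol.
Chair II (chloro equatorial, acetyl axial): E = 1.18 kcal/mol.
ΔE = 1.18 − 0.52 = 0.66 kcal/mol; chair I is more stable.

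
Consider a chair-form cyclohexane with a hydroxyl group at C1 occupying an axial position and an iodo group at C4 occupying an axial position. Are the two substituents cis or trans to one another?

trans

C1 and C4 have opposite parity, so their axial bonds point in opposite directions.
With opposite-parity carbons, two substituents on the same face are one axial and one equatorial; opposite faces give both axial or both equatorial.
Here the groups are axial/axial → opposite face → trans.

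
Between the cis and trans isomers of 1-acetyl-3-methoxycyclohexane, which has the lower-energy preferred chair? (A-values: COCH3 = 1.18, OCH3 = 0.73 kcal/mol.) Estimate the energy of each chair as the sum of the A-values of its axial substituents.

cis

At 1,3 positions (parity same): cis → (e,e or a,a); trans → (a,e or e,a).
Best chair for cis: E = 0.00 kcal/mol; best chair for trans: E = 0.73 kcal/mol.
The cis isomer is lower by 0.73 kcal/mol.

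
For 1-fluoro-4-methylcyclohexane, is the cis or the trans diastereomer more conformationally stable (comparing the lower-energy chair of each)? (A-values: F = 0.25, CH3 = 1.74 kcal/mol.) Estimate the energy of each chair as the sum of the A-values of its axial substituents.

At 1,4 positions (parity opposite): cis → (a,e or e,a); trans → (e,e or a,a).
Best chair for cis: E = 0.25 kcal/mol; best chair for trans: E = 0.00 kcal/mol.
The trans isomer is lower by 0.25 kcal/mol.

trans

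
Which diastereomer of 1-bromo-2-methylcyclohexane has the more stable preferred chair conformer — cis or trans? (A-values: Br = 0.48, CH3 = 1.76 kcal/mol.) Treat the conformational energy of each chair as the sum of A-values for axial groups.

trans

At 1,2 positions (parity opposite): cis → (a,e or e,a); trans → (e,e or a,a).
Best chair for cis: E = 0.48 kcal/mol; best chair for trans: E = 0.00 kcal/mol.
The trans isomer is lower by 0.48 kcal/mol.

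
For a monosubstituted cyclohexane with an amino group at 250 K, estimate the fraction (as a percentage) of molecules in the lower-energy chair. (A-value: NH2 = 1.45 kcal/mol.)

One chair has the amino group axial (E = 1.45 kcal/mol) and the other has it equatorial (E = 0).
ΔG = 1.45 kcal/mol between the two chairs.
K = exp(ΔG/RT) with R = 1.987×10⁻³ kcal mol⁻¹ K⁻¹ and T = 250 K gives K ≈ 18.5.
Fraction in the lower-energy chair = K/(K+1) = 94.9%.

94.9%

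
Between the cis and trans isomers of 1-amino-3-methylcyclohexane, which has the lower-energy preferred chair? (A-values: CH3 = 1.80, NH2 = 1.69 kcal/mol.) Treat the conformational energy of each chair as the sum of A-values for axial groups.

At 1,3 positions (parity same): cis → (e,e or a,a); trans → (a,e or e,a).
Best chair for cis: E = 0.00 kcal/mol; best chair for trans: E = 1.69 kcal/mol.
The cis isomer is lower by 1.69 kcal/mol.

cis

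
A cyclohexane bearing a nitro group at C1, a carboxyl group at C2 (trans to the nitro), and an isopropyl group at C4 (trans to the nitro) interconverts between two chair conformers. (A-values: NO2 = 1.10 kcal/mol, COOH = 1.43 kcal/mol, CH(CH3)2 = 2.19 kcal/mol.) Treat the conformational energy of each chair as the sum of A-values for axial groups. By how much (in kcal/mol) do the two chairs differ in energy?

Chair I (nitro axial, carboxyl axial, isopropyl axial): E = 4.72 kcal/mol.
Chair II (nitro equatorial, carboxyl equatorial, isopropyl equatorial): E = 0.00 kcal/mol.
ΔE = 4.72 − 0.00 = 4.72 kcal/mol; chair II is more stable.

4.72 kcal/mol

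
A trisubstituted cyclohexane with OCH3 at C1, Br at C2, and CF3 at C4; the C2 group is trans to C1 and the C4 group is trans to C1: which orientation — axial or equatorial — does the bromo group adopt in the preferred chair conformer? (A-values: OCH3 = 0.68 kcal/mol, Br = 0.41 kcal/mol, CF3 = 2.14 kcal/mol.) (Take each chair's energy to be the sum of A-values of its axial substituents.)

Chair I (methoxy axial, bromo axial, trifluoromethyl axial): E = 3.23 kcal/mol.
Chair II (methoxy equatorial, bromo equatorial, trifluoromethyl equatorial): E = 0.00 kcal/mol.
Chair II is the more stable (lower-energy) conformer, and in that chair the bromo group is equatorial.

equatorial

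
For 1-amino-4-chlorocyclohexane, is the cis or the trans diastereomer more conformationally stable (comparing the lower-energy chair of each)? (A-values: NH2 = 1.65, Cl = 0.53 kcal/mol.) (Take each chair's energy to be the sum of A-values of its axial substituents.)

At 1,4 positions (parity opposite): cis → (a,e or e,a); trans → (e,e or a,a).
Best chair for cis: E = 0.53 kcal/mol; best chair for trans: E = 0.00 kcal/mol.
The trans isomer is lower by 0.53 kcal/mol.

trans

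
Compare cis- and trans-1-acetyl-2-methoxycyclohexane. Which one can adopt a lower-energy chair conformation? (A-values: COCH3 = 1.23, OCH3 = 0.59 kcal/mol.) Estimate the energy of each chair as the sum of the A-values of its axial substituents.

At 1,2 positions (parity opposite): cis → (a,e or e,a); trans → (e,e or a,a).
Best chair for cis: E = 0.59 kcal/mol; best chair for trans: E = 0.00 kcal/mol.
The trans isomer is lower by 0.59 kcal/mol.

trans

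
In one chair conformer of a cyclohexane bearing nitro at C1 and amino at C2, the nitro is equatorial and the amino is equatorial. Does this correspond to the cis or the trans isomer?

trans

C1 and C2 have opposite parity, so their axial bonds point in opposite directions.
With opposite-parity carbons, two substituents on the same face are one axial and one equatorial; opposite faces give both axial or both equatorial.
Here the groups are equatorial/equatorial → opposite face → trans.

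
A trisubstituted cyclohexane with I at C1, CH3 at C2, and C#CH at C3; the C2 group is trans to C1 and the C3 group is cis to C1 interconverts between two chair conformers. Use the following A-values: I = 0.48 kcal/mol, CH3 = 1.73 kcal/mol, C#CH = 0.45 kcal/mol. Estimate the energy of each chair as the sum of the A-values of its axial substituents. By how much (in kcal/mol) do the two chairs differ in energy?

2.66 kcal/mol

Chair I (iodo axial, methyl axial, ethynyl axial): E = 2.66 kcal/mol.
Chair II (iodo equatorial, methyl equatorial, ethynyl equatorial): E = 0.00 kcal/mol.
ΔE = 2.66 − 0.00 = 2.66 kcal/mol; chair II is more stable.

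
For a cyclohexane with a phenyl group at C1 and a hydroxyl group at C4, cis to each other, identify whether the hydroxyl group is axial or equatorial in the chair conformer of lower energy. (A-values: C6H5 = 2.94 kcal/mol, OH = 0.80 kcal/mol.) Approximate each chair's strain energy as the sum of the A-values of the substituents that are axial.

C1 and C4 have opposite parity, so for the cis isomer the two substituents are one axial and one equatorial in each chair.
Chair I (phenyl axial, hydroxyl equatorial): E = 2.94 kcal/mol.
Chair II (phenyl equatorial, hydroxyl axial): E = 0.80 kcal/mol.
Chair II is the more stable (lower-energy) conformer, and in that chair the hydroxyl group is axial.

axial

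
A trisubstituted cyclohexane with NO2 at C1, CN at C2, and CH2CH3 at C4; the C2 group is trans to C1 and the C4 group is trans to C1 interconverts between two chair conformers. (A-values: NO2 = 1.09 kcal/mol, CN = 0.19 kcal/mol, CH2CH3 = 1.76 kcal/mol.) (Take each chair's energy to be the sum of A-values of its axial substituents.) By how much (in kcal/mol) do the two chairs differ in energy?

Chair I (nitro axial, cyano axial, ethyl axial): E = 3.04 kcal/mol.
Chair II (nitro equatorial, cyano equatorial, ethyl equatorial): E = 0.00 kcal/mol.
ΔE = 3.04 − 0.00 = 3.04 kcal/mol; chair II is more stable.

3.04 kcal/mol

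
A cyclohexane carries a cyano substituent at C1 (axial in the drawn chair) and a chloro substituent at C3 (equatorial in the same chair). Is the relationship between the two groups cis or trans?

C1 and C3 have the same parity, so their axial bonds point in the same direction.
With same-parity carbons, two substituents on the same face are both axial or both equatorial; opposite faces give one of each.
Here the groups are axial/equatorial → opposite face → trans.

trans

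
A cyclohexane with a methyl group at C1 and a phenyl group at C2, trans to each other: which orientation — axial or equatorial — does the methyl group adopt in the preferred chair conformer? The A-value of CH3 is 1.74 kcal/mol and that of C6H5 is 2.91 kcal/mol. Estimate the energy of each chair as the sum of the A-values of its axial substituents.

C1 and C2 have opposite parity, so for the trans isomer the two substituents are e,e in one chair and a,a in the other.
Chair I (methyl axial, phenyl axial): E = 4.65 kcal/mol.
Chair II (methyl equatorial, phenyl equatorial): E = 0.00 kcal/mol.
Chair II is the more stable (lower-energy) conformer, and in that chair the methyl group is equatorial.

equatorial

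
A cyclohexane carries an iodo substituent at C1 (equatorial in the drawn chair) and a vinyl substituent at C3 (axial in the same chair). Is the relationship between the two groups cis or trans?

trans

C1 and C3 have the same parity, so their axial bonds point in the same direction.
With same-parity carbons, two substituents on the same face are both axial or both equatorial; opposite faces give one of each.
Here the groups are equatorial/axial → opposite face → trans.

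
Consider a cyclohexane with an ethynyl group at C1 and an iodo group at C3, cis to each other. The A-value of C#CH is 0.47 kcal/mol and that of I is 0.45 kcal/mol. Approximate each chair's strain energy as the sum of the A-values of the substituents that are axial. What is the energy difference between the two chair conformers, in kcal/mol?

C1 and C3 have the same parity, so for the cis isomer the two substituents are e,e in one chair and a,a in the other.
Chair I (ethynyl axial, iodo axial): E = 0.92 kcal/mol.
Chair II (ethynyl equatorial, iodo equatorial): E = 0.00 kcal/mol.
ΔE = 0.92 − 0.00 = 0.92 kcal/mol; chair II is more stable.

0.92 kcal/mol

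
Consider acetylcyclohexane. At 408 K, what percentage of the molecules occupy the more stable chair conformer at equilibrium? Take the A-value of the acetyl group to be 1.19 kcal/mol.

One chair has the acetyl group axial (E = 1.19 kcal/mol) and the other has it equatorial (E = 0).
ΔG = 1.19 kcal/mol between the two chairs.
K = exp(ΔG/RT) with R = 1.987×10⁻³ kcal mol⁻¹ K⁻¹ and T = 408 K gives K ≈ 4.34.
Fraction in the lower-energy chair = K/(K+1) = 81.3%.

81.3%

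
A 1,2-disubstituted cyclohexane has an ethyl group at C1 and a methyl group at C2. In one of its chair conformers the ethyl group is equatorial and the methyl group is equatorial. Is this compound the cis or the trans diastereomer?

C1 and C2 have opposite parity, so their axial bonds point in opposite directions.
With opposite-parity carbons, two substituents on the same face are one axial and one equatorial; opposite faces give both axial or both equatorial.
Here the groups are equatorial/equatorial → opposite face → trans.

trans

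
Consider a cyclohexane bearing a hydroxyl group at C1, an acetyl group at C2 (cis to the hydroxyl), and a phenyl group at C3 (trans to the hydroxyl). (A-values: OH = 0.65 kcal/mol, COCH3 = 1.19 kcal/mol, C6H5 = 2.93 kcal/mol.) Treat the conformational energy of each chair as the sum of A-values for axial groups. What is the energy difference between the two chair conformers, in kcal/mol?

Chair I (hydroxyl axial, acetyl equatorial, phenyl equatorial): E = 0.65 kcal/mol.
Chair II (hydroxyl equatorial, acetyl axial, phenyl axial): E = 4.12 kcal/mol.
ΔE = 4.12 − 0.65 = 3.47 kcal/mol; chair I is more stable.

3.47 kcal/mol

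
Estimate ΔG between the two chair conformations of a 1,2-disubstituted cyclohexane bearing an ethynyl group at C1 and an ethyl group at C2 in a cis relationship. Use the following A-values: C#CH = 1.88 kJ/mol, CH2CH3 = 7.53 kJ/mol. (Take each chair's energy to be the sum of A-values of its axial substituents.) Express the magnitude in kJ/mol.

5.65 kJ/mol

C1 and C2 have opposite parity, so for the cis isomer the two substituents are one axial and one equatorial in each chair.
Chair I (ethynyl axial, ethyl equatorial): E = 1.88 kJ/mol.
Chair II (ethynyl equatorial, ethyl axial): E = 7.53 kJ/mol.
ΔE = 7.53 − 1.88 = 5.65 kJ/mol; chair I is more stable.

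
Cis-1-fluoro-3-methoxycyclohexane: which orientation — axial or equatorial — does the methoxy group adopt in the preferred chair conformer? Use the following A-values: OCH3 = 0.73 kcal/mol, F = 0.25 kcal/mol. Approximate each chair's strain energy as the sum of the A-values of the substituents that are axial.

C1 and C3 have the same parity, so for the cis isomer the two substituents are e,e in one chair and a,a in the other.
Chair I (methoxy axial, fluoro axial): E = 0.98 kcal/mol.
Chair II (methoxy equatorial, fluoro equatorial): E = 0.00 kcal/mol.
Chair II is the more stable (lower-energy) conformer, and in that chair the methoxy group is equatorial.

equatorial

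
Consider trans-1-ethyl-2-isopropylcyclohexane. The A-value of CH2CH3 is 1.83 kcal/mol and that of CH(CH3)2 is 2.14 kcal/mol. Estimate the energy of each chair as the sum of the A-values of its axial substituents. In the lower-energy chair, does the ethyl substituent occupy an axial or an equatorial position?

equatorial

C1 and C2 have opposite parity, so for the trans isomer the two substituents are e,e in one chair and a,a in the other.
Chair I (ethyl axial, isopropyl axial): E = 3.97 kcal/mol.
Chair II (ethyl equatorial, isopropyl equatorial): E = 0.00 kcal/mol.
Chair II is the more stable (lower-energy) conformer, and in that chair the ethyl group is equatorial.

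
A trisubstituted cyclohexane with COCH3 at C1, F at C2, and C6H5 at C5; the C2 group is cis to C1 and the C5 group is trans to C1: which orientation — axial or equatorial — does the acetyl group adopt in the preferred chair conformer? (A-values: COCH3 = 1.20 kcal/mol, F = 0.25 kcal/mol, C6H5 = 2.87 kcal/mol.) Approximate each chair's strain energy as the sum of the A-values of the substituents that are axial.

Chair I (acetyl axial, fluoro equatorial, phenyl equatorial): E = 1.20 kcal/mol.
Chair II (acetyl equatorial, fluoro axial, phenyl axial): E = 3.12 kcal/mol.
Chair I is the more stable (lower-energy) conformer, and in that chair the acetyl group is axial.

axial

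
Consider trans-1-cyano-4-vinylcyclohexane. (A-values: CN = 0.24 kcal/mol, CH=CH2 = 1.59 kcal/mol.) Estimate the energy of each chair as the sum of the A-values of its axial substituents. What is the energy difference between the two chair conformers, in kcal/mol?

C1 and C4 have opposite parity, so for the trans isomer the two substituents are e,e in one chair and a,a in the other.
Chair I (cyano axial, vinyl axial): E = 1.83 kcal/mol.
Chair II (cyano equatorial, vinyl equatorial): E = 0.00 kcal/mol.
ΔE = 1.83 − 0.00 = 1.83 kcal/mol; chair II is more stable.

1.83 kcal/mol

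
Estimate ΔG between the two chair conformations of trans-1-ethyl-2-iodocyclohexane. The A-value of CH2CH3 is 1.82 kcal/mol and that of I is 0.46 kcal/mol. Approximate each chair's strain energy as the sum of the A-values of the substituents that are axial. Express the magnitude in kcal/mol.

C1 and C2 have opposite parity, so for the trans isomer the two substituents are e,e in one chair and a,a in the other.
Chair I (ethyl axial, iodo axial): E = 2.28 kcal/mol.
Chair II (ethyl equatorial, iodo equatorial): E = 0.00 kcal/mol.
ΔE = 2.28 − 0.00 = 2.28 kcal/mol; chair II is more stable.

2.28 kcal/mol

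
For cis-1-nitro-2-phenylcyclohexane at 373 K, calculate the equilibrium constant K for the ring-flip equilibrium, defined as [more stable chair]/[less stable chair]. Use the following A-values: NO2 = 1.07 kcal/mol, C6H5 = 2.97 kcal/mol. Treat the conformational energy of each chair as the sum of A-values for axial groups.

K ≈ 13.0

C1 and C2 have opposite parity, so for the cis isomer the two substituents are one axial and one equatorial in each chair.
Chair I (nitro axial, phenyl equatorial): E = 1.07 kcal/mol; chair II (nitro equatorial, phenyl axial): E = 2.97 kcal/mol.
ΔG = 1.90 kcal/mol between the two chairs.
K = exp(ΔG/RT) with R = 1.987×10⁻³ kcal mol⁻¹ K⁻¹ and T = 373 K gives K ≈ 13.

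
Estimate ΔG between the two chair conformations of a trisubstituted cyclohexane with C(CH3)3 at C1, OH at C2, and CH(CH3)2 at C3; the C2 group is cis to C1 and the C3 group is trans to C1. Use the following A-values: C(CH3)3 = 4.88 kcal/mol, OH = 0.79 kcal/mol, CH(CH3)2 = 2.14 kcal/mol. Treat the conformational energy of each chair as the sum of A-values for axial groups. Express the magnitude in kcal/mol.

Chair I (tert-butyl axial, hydroxyl equatorial, isopropyl equatorial): E = 4.88 kcal/mol.
Chair II (tert-butyl equatorial, hydroxyl axial, isopropyl axial): E = 2.93 kcal/mol.
ΔE = 4.88 − 2.93 = 1.95 kcal/mol; chair II is more stable.

1.95 kcal/mol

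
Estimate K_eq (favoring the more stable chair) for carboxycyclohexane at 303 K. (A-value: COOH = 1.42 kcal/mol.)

K ≈ 10.6

One chair has the carboxyl group axial (E = 1.42 kcal/mol) and the other has it equatorial (E = 0).
ΔG = 1.42 kcal/mol between the two chairs.
K = exp(ΔG/RT) with R = 1.987×10⁻³ kcal mol⁻¹ K⁻¹ and T = 303 K gives K ≈ 10.6.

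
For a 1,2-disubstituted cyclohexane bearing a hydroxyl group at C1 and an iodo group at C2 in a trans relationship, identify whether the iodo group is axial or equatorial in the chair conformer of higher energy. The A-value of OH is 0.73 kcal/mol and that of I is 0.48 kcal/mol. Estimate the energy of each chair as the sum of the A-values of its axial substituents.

C1 and C2 have opposite parity, so for the trans isomer the two substituents are e,e in one chair and a,a in the other.
Chair I (hydroxyl axial, iodo axial): E = 1.21 kcal/mol.
Chair II (hydroxyl equatorial, iodo equatorial): E = 0.00 kcal/mol.
Chair I is the less stable (higher-energy) conformer, and in that chair the iodo group is axial.

axial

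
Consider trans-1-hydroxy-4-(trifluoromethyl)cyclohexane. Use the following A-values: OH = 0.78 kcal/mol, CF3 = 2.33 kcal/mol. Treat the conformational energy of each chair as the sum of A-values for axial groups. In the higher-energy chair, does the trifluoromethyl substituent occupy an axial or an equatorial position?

axial

C1 and C4 have opposite parity, so for the trans isomer the two substituents are e,e in one chair and a,a in the other.
Chair I (hydroxyl axial, trifluoromethyl axial): E = 3.11 kcal/mol.
Chair II (hydroxyl equatorial, trifluoromethyl equatorial): E = 0.00 kcal/mol.
Chair I is the less stable (higher-energy) conformer, and in that chair the trifluoromethyl group is axial.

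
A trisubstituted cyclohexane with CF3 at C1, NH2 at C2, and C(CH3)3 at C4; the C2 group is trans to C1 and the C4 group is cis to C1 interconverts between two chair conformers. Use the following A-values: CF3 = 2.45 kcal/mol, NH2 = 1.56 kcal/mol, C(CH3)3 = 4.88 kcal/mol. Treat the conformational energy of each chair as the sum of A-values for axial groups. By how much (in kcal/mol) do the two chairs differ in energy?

0.87 kcal/mol

Chair I (trifluoromethyl axial, amino axial, tert-butyl equatorial): E = 4.01 kcal/mol.
Chair II (trifluoromethyl equatorial, amino equatorial, tert-butyl axial): E = 4.88 kcal/mol.
ΔE = 4.88 − 4.01 = 0.87 kcal/mol; chair I is more stable.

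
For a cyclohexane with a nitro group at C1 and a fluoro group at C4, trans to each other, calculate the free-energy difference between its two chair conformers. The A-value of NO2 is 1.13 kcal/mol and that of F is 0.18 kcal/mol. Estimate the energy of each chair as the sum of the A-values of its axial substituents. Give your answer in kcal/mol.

C1 and C4 have opposite parity, so for the trans isomer the two substituents are e,e in one chair and a,a in the other.
Chair I (nitro axial, fluoro axial): E = 1.31 kcal/mol.
Chair II (nitro equatorial, fluoro equatorial): E = 0.00 kcal/mol.
ΔE = 1.31 − 0.00 = 1.31 kcal/mol; chair II is more stable.

1.31 kcal/mol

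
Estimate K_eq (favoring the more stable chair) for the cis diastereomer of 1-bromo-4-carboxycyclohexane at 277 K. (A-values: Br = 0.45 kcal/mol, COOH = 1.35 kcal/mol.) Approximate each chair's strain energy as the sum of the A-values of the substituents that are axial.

C1 and C4 have opposite parity, so for the cis isomer the two substituents are one axial and one equatorial in each chair.
Chair I (bromo axial, carboxyl equatorial): E = 0.45 kcal/mol; chair II (bromo equatorial, carboxyl axial): E = 1.35 kcal/mol.
ΔG = 0.90 kcal/mol between the two chairs.
K = exp(ΔG/RT) with R = 1.987×10⁻³ kcal mol⁻¹ K⁻¹ and T = 277 K gives K ≈ 5.13.

K ≈ 5.13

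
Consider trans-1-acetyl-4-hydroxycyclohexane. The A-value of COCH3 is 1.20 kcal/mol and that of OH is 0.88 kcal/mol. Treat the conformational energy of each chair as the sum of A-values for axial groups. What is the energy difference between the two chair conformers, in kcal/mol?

C1 and C4 have opposite parity, so for the trans isomer the two substituents are e,e in one chair and a,a in the other.
Chair I (acetyl axial, hydroxyl axial): E = 2.08 kcal/mol.
Chair II (acetyl equatorial, hydroxyl equatorial): E = 0.00 kcal/mol.
ΔE = 2.08 − 0.00 = 2.08 kcal/mol; chair II is more stable.

2.08 kcal/mol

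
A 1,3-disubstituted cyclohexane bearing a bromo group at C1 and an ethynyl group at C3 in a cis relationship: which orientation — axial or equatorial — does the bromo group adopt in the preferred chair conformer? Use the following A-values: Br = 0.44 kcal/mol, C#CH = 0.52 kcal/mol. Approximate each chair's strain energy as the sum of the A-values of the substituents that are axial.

C1 and C3 have the same parity, so for the cis isomer the two substituents are e,e in one chair and a,a in the other.
Chair I (bromo axial, ethynyl axial): E = 0.96 kcal/mol.
Chair II (bromo equatorial, ethynyl equatorial): E = 0.00 kcal/mol.
Chair II is the more stable (lower-energy) conformer, and in that chair the bromo group is equatorial.

equatorial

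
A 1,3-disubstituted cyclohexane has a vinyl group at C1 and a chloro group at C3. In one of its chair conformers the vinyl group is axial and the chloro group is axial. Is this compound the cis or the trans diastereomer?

C1 and C3 have the same parity, so their axial bonds point in the same direction.
With same-parity carbons, two substituents on the same face are both axial or both equatorial; opposite faces give one of each.
Here the groups are axial/axial → same face → cis.

cis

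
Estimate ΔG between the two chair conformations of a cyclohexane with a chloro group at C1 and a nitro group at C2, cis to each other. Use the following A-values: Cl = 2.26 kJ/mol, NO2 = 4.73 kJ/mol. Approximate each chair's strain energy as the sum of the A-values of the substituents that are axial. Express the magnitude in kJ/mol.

2.47 kJ/mol

C1 and C2 have opposite parity, so for the cis isomer the two substituents are one axial and one equatorial in each chair.
Chair I (chloro axial, nitro equatorial): E = 2.26 kJ/mol.
Chair II (chloro equatorial, nitro axial): E = 4.73 kJ/mol.
ΔE = 4.73 − 2.26 = 2.47 kJ/mol; chair I is more stable.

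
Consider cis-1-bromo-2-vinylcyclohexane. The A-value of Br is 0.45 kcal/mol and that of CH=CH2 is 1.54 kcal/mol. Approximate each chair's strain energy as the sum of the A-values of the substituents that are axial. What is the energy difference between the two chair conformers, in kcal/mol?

C1 and C2 have opposite parity, so for the cis isomer the two substituents are one axial and one equatorial in each chair.
Chair I (bromo axial, vinyl equatorial): E = 0.45 kcal/mol.
Chair II (bromo equatorial, vinyl axial): E = 1.54 kcal/mol.
ΔE = 1.54 − 0.45 = 1.09 kcal/mol; chair I is more stable.

1.09 kcal/mol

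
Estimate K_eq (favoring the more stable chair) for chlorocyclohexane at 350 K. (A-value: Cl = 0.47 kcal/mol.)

One chair has the chloro group axial (E = 0.47 kcal/mol) and the other has it equatorial (E = 0).
ΔG = 0.47 kcal/mol between the two chairs.
K = exp(ΔG/RT) with R = 1.987×10⁻³ kcal mol⁻¹ K⁻¹ and T = 350 K gives K ≈ 1.97.

K ≈ 1.97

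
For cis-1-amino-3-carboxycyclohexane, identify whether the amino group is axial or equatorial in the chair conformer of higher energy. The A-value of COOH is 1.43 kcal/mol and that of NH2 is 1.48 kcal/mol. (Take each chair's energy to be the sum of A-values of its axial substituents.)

axial

C1 and C3 have the same parity, so for the cis isomer the two substituents are e,e in one chair and a,a in the other.
Chair I (carboxyl axial, amino axial): E = 2.91 kcal/mol.
Chair II (carboxyl equatorial, amino equatorial): E = 0.00 kcal/mol.
Chair I is the less stable (higher-energy) conformer, and in that chair the amino group is axial.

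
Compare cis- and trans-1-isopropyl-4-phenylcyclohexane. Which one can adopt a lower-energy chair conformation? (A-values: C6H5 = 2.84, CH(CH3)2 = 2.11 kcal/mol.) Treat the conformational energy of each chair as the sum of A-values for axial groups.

At 1,4 positions (parity opposite): cis → (a,e or e,a); trans → (e,e or a,a).
Best chair for cis: E = 2.11 kcal/mol; best chair for trans: E = 0.00 kcal/mol.
The trans isomer is lower by 2.11 kcal/mol.

trans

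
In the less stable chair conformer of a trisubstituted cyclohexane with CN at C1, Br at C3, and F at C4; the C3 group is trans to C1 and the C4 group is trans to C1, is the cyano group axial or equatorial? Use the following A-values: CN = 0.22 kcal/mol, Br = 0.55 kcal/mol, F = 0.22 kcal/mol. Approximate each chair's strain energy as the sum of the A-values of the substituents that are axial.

Chair I (cyano axial, bromo equatorial, fluoro axial): E = 0.44 kcal/mol.
Chair II (cyano equatorial, bromo axial, fluoro equatorial): E = 0.55 kcal/mol.
Chair II is the less stable (higher-energy) conformer, and in that chair the cyano group is equatorial.

equatorial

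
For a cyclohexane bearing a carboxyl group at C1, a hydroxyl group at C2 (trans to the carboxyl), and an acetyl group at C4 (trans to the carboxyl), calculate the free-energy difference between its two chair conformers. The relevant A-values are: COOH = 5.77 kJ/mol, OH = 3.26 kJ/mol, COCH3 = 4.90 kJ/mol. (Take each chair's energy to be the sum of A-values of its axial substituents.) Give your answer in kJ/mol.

Chair I (carboxyl axial, hydroxyl axial, acetyl axial): E = 13.93 kJ/mol.
Chair II (carboxyl equatorial, hydroxyl equatorial, acetyl equatorial): E = 0.00 kJ/mol.
ΔE = 13.93 − 0.00 = 13.93 kJ/mol; chair II is more stable.

13.93 kJ/mol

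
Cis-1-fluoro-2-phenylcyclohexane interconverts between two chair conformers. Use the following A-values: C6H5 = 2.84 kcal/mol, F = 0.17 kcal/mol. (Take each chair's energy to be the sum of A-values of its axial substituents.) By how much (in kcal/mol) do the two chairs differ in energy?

C1 and C2 have opposite parity, so for the cis isomer the two substituents are one axial and one equatorial in each chair.
Chair I (phenyl axial, fluoro equatorial): E = 2.84 kcal/mol.
Chair II (phenyl equatorial, fluoro axial): E = 0.17 kcal/mol.
ΔE = 2.84 − 0.17 = 2.67 kcal/mol; chair II is more stable.

2.67 kcal/mol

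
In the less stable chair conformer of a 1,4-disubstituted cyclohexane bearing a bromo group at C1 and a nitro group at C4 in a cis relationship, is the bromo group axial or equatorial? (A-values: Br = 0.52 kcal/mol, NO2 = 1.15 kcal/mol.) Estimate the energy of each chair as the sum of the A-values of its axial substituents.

C1 and C4 have opposite parity, so for the cis isomer the two substituents are one axial and one equatorial in each chair.
Chair I (bromo axial, nitro equatorial): E = 0.52 kcal/mol.
Chair II (bromo equatorial, nitro axial): E = 1.15 kcal/mol.
Chair II is the less stable (higher-energy) conformer, and in that chair the bromo group is equatorial.

equatorial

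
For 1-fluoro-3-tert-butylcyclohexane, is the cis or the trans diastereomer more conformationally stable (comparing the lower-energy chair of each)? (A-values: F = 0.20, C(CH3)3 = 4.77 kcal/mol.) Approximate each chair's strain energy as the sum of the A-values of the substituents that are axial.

cis

At 1,3 positions (parity same): cis → (e,e or a,a); trans → (a,e or e,a).
Best chair for cis: E = 0.00 kcal/mol; best chair for trans: E = 0.20 kcal/mol.
The cis isomer is lower by 0.20 kcal/mol.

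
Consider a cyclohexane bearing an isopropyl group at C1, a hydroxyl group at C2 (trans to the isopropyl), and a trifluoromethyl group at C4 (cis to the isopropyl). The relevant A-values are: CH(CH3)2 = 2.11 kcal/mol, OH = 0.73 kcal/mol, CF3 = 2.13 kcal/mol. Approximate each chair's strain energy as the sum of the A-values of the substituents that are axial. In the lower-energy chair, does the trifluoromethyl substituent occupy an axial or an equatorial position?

axial

Chair I (isopropyl axial, hydroxyl axial, trifluoromethyl equatorial): E = 2.84 kcal/mol.
Chair II (isopropyl equatorial, hydroxyl equatorial, trifluoromethyl axial): E = 2.13 kcal/mol.
Chair II is the more stable (lower-energy) conformer, and in that chair the trifluoromethyl group is axial.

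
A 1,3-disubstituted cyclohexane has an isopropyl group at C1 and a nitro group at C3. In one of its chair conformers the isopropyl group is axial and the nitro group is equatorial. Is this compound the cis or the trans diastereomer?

C1 and C3 have the same parity, so their axial bonds point in the same direction.
With same-parity carbons, two substituents on the same face are both axial or both equatorial; opposite faces give one of each.
Here the groups are axial/equatorial → opposite face → trans.

trans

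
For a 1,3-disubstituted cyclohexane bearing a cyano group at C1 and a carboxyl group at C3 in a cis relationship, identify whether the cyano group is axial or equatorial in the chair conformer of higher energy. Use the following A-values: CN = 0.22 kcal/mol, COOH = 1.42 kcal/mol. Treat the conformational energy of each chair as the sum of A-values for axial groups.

C1 and C3 have the same parity, so for the cis isomer the two substituents are e,e in one chair and a,a in the other.
Chair I (cyano axial, carboxyl axial): E = 1.64 kcal/mol.
Chair II (cyano equatorial, carboxyl equatorial): E = 0.00 kcal/mol.
Chair I is the less stable (higher-energy) conformer, and in that chair the cyano group is axial.

axial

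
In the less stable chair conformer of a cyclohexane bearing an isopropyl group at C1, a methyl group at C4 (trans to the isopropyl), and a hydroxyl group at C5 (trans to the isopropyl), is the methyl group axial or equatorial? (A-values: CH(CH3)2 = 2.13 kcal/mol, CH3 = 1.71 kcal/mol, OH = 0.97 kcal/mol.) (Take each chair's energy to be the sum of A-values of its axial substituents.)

Chair I (isopropyl axial, methyl axial, hydroxyl equatorial): E = 3.84 kcal/mol.
Chair II (isopropyl equatorial, methyl equatorial, hydroxyl axial): E = 0.97 kcal/mol.
Chair I is the less stable (higher-energy) conformer, and in that chair the methyl group is axial.

axial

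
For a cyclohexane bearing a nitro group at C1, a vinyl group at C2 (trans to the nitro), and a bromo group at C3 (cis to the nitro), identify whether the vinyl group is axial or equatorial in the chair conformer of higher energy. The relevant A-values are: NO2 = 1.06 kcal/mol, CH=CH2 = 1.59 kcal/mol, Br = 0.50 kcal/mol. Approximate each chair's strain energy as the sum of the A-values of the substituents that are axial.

axial

Chair I (nitro axial, vinyl axial, bromo axial): E = 3.15 kcal/mol.
Chair II (nitro equatorial, vinyl equatorial, bromo equatorial): E = 0.00 kcal/mol.
Chair I is the less stable (higher-energy) conformer, and in that chair the vinyl group is axial.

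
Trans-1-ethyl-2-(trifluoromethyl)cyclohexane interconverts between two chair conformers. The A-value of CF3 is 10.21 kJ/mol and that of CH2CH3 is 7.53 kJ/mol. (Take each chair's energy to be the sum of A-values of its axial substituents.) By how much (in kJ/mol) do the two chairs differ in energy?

C1 and C2 have opposite parity, so for the trans isomer the two substituents are e,e in one chair and a,a in the other.
Chair I (trifluoromethyl axial, ethyl axial): E = 17.74 kJ/mol.
Chair II (trifluoromethyl equatorial, ethyl equatorial): E = 0.00 kJ/mol.
ΔE = 17.74 − 0.00 = 17.74 kJ/mol; chair II is more stable.

17.74 kJ/mol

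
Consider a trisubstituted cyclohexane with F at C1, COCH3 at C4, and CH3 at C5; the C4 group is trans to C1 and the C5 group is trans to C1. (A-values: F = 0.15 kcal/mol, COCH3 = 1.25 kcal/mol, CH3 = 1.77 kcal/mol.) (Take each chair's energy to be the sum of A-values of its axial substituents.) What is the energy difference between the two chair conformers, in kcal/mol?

0.37 kcal/mol

Chair I (fluoro axial, acetyl axial, methyl equatorial): E = 1.40 kcal/mol.
Chair II (fluoro equatorial, acetyl equatorial, methyl axial): E = 1.77 kcal/mol.
ΔE = 1.77 − 1.40 = 0.37 kcal/mol; chair I is more stable.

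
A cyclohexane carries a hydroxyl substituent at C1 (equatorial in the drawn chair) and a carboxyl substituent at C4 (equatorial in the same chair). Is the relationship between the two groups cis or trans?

trans

C1 and C4 have opposite parity, so their axial bonds point in opposite directions.
With opposite-parity carbons, two substituents on the same face are one axial and one equatorial; opposite faces give both axial or both equatorial.
Here the groups are equatorial/equatorial → opposite face → trans.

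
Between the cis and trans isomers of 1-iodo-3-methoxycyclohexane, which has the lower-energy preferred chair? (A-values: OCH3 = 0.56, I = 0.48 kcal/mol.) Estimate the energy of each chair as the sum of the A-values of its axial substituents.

At 1,3 positions (parity same): cis → (e,e or a,a); trans → (a,e or e,a).
Best chair for cis: E = 0.00 kcal/mol; best chair for trans: E = 0.48 kcal/mol.
The cis isomer is lower by 0.48 kcal/mol.

cis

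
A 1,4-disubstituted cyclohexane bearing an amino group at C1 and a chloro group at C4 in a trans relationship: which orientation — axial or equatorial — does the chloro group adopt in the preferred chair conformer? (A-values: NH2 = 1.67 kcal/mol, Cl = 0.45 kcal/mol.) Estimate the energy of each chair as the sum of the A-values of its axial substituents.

equatorial

C1 and C4 have opposite parity, so for the trans isomer the two substituents are e,e in one chair and a,a in the other.
Chair I (amino axial, chloro axial): E = 2.12 kcal/mol.
Chair II (amino equatorial, chloro equatorial): E = 0.00 kcal/mol.
Chair II is the more stable (lower-energy) conformer, and in that chair the chloro group is equatorial.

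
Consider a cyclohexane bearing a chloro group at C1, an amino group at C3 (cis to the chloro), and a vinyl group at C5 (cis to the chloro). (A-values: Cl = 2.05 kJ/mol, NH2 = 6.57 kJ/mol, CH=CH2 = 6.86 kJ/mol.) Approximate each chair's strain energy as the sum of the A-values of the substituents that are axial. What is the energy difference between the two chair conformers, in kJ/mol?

Chair I (chloro axial, amino axial, vinyl axial): E = 15.48 kJ/mol.
Chair II (chloro equatorial, amino equatorial, vinyl equatorial): E = 0.00 kJ/mol.
ΔE = 15.48 − 0.00 = 15.48 kJ/mol; chair II is more stable.

15.48 kJ/mol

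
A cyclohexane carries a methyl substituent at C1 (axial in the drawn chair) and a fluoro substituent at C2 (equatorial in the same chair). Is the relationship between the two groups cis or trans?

cis

C1 and C2 have opposite parity, so their axial bonds point in opposite directions.
With opposite-parity carbons, two substituents on the same face are one axial and one equatorial; opposite faces give both axial or both equatorial.
Here the groups are axial/equatorial → same face → cis.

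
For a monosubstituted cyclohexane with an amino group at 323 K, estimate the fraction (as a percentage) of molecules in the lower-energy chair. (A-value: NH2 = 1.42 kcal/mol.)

90.1%

One chair has the amino group axial (E = 1.42 kcal/mol) and the other has it equatorial (E = 0).
ΔG = 1.42 kcal/mol between the two chairs.
K = exp(ΔG/RT) with R = 1.987×10⁻³ kcal mol⁻¹ K⁻¹ and T = 323 K gives K ≈ 9.14.
Fraction in the lower-energy chair = K/(K+1) = 90.1%.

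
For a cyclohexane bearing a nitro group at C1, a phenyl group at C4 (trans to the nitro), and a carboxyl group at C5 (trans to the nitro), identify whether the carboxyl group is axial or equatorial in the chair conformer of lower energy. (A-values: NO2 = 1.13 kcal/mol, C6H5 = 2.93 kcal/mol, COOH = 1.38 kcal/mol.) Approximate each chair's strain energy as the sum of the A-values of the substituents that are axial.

axial

Chair I (nitro axial, phenyl axial, carboxyl equatorial): E = 4.06 kcal/mol.
Chair II (nitro equatorial, phenyl equatorial, carboxyl axial): E = 1.38 kcal/mol.
Chair II is the more stable (lower-energy) conformer, and in that chair the carboxyl group is axial.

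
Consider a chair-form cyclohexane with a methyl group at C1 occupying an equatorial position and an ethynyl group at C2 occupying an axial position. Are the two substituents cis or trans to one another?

C1 and C2 have opposite parity, so their axial bonds point in opposite directions.
With opposite-parity carbons, two substituents on the same face are one axial and one equatorial; opposite faces give both axial or both equatorial.
Here the groups are equatorial/axial → same face → cis.

cis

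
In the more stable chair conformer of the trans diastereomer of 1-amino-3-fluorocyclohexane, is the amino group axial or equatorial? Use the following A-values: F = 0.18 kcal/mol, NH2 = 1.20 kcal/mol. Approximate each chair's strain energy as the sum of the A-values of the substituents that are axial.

equatorial

C1 and C3 have the same parity, so for the trans isomer the two substituents are one axial and one equatorial in each chair.
Chair I (fluoro axial, amino equatorial): E = 0.18 kcal/mol.
Chair II (fluoro equatorial, amino axial): E = 1.20 kcal/mol.
Chair I is the more stable (lower-energy) conformer, and in that chair the amino group is equatorial.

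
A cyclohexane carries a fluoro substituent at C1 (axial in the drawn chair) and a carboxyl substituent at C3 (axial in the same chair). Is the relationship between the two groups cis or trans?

cis

C1 and C3 have the same parity, so their axial bonds point in the same direction.
With same-parity carbons, two substituents on the same face are both axial or both equatorial; opposite faces give one of each.
Here the groups are axial/axial → same face → cis.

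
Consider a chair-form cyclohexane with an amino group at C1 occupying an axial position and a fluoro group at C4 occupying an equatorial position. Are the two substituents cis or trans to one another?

cis

C1 and C4 have opposite parity, so their axial bonds point in opposite directions.
With opposite-parity carbons, two substituents on the same face are one axial and one equatorial; opposite faces give both axial or both equatorial.
Here the groups are axial/equatorial → same face → cis.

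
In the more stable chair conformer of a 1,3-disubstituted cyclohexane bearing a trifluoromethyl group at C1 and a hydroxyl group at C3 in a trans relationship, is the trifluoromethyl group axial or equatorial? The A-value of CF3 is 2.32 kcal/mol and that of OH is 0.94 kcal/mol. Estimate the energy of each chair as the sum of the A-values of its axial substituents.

equatorial

C1 and C3 have the same parity, so for the trans isomer the two substituents are one axial and one equatorial in each chair.
Chair I (trifluoromethyl axial, hydroxyl equatorial): E = 2.32 kcal/mol.
Chair II (trifluoromethyl equatorial, hydroxyl axial): E = 0.94 kcal/mol.
Chair II is the more stable (lower-energy) conformer, and in that chair the trifluoromethyl group is equatorial.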